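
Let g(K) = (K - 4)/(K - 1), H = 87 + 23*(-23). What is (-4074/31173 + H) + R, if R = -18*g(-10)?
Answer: -53154512/114301 ≈ -465.04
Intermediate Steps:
H = -442 (H = 87 - 529 = -442)
g(K) = (-4 + K)/(-1 + K)
R = -252/11 (R = -18*(-4 - 10)/(-1 - 10) = -18*(-14)/(-11) = -(-18)*(-14)/11 = -18*14/11 = -252/11 ≈ -22.909)
(-4074/31173 + H) + R = (-4074/31173 - 442) - 252/11 = (-4074*1/31173 - 442) - 252/11 = (-1358/10391 - 442) - 252/11 = -4594180/10391 - 252/11 = -53154512/114301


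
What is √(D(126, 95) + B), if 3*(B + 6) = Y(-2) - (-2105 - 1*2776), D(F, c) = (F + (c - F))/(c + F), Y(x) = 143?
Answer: √733683093/663 ≈ 40.855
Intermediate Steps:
D(F, c) = c/(F + c)
B = 5006/3 (B = -6 + (143 - (-2105 - 1*2776))/3 = -6 + (143 - (-2105 - 2776))/3 = -6 + (143 - 1*(-4881))/3 = -6 + (143 + 4881)/3 = -6 + (⅓)*5024 = -6 + 5024/3 = 5006/3 ≈ 1668.7)
√(D(126, 95) + B) = √(95/(126 + 95) + 5006/3) = √(95/221 + 5006/3) = √(1106611/663) = √733683093/663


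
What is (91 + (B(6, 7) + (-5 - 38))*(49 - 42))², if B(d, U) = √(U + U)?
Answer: 44786 - 2940*√14 ≈ 33786.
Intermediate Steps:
B(d, U) = √2*√U (B(d, U) = √(2*U) = √2*√U)
(91 + (B(6, 7) + (-5 - 38))*(49 - 42))² = (91 + (√2*√7 + (-5 - 38))*(49 - 42))² = (91 + (√14 - 43)*7)² = (91 + (-43 + √14)*7)² = (91 + (-301 + 7*√14))² = (-210 + 7*√14)²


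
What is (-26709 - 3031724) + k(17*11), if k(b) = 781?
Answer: -3057652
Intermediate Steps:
(-26709 - 3031724) + k(17*11) = (-26709 - 3031724) + 781 = -3058433 + 781 = -3057652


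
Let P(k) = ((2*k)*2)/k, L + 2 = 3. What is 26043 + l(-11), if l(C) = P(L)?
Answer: 26047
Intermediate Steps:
L = 1 (L = -2 + 3 = 1)
P(k) = 4 (P(k) = (4*k)/k = 4)
l(C) = 4
26043 + l(-11) = 26043 + 4 = 26047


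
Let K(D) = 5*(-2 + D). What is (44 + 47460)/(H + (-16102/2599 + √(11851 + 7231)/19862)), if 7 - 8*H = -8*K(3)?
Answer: -649056081927048196224/4376440060281097 - 101973118157997568*√19082/4376440060281097 ≈ -1.5153e+5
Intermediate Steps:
K(D) = -10 + 5*D
H = 47/8 (H = 7/8 - (-1)*(-10 + 5*3) = 7/8 - (-1)*(-10 + 15) = 7/8 - (-1)*5 = 7/8 - ⅛*(-40) = 7/8 + 5 = 47/8 ≈ 5.8750)
(44 + 47460)/(H + (-16102/2599 + √(11851 + 7231)/19862)) = (44 + 47460)/(47/8 + (-16102/2599 + √(11851 + 7231)/19862)) = 47504/(47/8 + (-16102*1/2599 + √19082*(1/19862))) = 47504/(47/8 + (-16102/2599 + √19082/19862)) = 47504/(-6663/20792 + √19082/19862)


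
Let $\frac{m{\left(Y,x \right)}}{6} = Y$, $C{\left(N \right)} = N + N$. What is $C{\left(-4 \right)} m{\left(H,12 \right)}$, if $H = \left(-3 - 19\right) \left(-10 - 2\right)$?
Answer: $-12672$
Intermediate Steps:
$C{\left(N \right)} = 2 N$
$H = 264$ ($H = \left(-22\right) \left(-12\right) = 264$)
$m{\left(Y,x \right)} = 6 Y$
$C{\left(-4 \right)} m{\left(H,12 \right)} = 2 \left(-4\right) 6 \cdot 264 = \left(-8\right) 1584 = -12672$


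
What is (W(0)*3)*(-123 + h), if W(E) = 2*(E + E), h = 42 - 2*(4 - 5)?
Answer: 0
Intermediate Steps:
h = 44 (h = 42 - 2*(-1) = 42 - 1*(-2) = 42 + 2 = 44)
W(E) = 4*E (W(E) = 2*(2*E) = 4*E)
(W(0)*3)*(-123 + h) = ((4*0)*3)*(-123 + 44) = (0*3)*(-79) = 0*(-79) = 0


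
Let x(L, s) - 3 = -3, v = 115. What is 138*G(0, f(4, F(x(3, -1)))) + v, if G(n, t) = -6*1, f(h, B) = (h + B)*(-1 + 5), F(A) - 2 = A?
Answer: -713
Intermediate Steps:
x(L, s) = 0 (x(L, s) = 3 - 3 = 0)
F(A) = 2 + A
f(h, B) = 4*B + 4*h (f(h, B) = (B + h)*4 = 4*B + 4*h)
G(n, t) = -6
138*G(0, f(4, F(x(3, -1)))) + v = 138*(-6) + 115 = -828 + 115 = -713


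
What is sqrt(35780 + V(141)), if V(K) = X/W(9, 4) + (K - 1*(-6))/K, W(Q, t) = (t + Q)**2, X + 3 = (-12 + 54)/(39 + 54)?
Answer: 3*sqrt(1426317156474)/18941 ≈ 189.16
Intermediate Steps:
X = -79/31 (X = -3 + (-12 + 54)/(39 + 54) = -3 + 42/93 = -3 + 42*(1/93) = -3 + 14/31 = -79/31 ≈ -2.5484)
W(Q, t) = (Q + t)**2
V(K) = -79/5239 + (6 + K)/K (V(K) = -79/(31*(9 + 4)**2) + (K - 1*(-6))/K = -79/(31*(13**2)) + (K + 6)/K = -79/31/169 + (6 + K)/K = -79/31*1/169 + (6 + K)/K = -79/5239 + (6 + K)/K)
sqrt(35780 + V(141)) = sqrt(35780 + (5160/5239 + 6/141)) = sqrt(35780 + (5160/5239 + 6*(1/141))) = sqrt(35780 + (5160/5239 + 2/47)) = sqrt(35780 + 252998/246233) = sqrt(8810469738/246233) = 3*sqrt(1426317156474)/18941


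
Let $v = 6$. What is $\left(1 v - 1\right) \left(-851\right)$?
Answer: $-4255$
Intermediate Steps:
$\left(1 v - 1\right) \left(-851\right) = \left(1 \cdot 6 - 1\right) \left(-851\right) = \left(6 - 1\right) \left(-851\right) = 5 \left(-851\right) = -4255$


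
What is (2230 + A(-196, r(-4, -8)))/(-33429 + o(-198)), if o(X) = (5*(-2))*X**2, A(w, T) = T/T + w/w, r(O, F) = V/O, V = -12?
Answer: -744/141823 ≈ -0.0052460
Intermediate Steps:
r(O, F) = -12/O
A(w, T) = 2 (A(w, T) = 1 + 1 = 2)
o(X) = -10*X**2
(2230 + A(-196, r(-4, -8)))/(-33429 + o(-198)) = (2230 + 2)/(-33429 - 10*(-198)**2) = 2232/(-33429 - 10*39204) = 2232/(-33429 - 392040) = 2232/(-425469) = 2232*(-1/425469) = -744/141823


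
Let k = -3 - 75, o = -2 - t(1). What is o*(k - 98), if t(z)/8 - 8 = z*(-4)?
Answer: 5984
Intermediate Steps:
t(z) = 64 - 32*z (t(z) = 64 + 8*(z*(-4)) = 64 + 8*(-4*z) = 64 - 32*z)
o = -34 (o = -2 - (64 - 32*1) = -2 - (64 - 32) = -2 - 1*32 = -2 - 32 = -34)
k = -78
o*(k - 98) = -34*(-78 - 98) = -34*(-176) = 5984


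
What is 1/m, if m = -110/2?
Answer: -1/55 ≈ -0.018182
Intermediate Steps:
m = -55 (m = -110/2 = -22*5/2 = -55)
1/m = 1/(-55) = -1/55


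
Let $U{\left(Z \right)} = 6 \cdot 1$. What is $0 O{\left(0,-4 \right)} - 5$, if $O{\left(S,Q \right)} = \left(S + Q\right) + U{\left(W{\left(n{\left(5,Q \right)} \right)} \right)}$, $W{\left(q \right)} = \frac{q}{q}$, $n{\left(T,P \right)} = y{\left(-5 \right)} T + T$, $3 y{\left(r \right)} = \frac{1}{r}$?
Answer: $-5$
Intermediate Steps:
$y{\left(r \right)} = \frac{1}{3 r}$
$n{\left(T,P \right)} = \frac{14 T}{15}$ ($n{\left(T,P \right)} = \frac{1}{3 \left(-5\right)} T + T = \frac{1}{3} \left(- \frac{1}{5}\right) T + T = - \frac{T}{15} + T = \frac{14 T}{15}$)
$W{\left(q \right)} = 1$
$U{\left(Z \right)} = 6$
$O{\left(S,Q \right)} = 6 + Q + S$ ($O{\left(S,Q \right)} = \left(S + Q\right) + 6 = \left(Q + S\right) + 6 = 6 + Q + S$)
$0 O{\left(0,-4 \right)} - 5 = 0 \left(6 - 4 + 0\right) - 5 = 0 \cdot 2 - 5 = 0 - 5 = -5$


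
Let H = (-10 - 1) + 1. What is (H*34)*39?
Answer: -13260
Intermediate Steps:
H = -10 (H = -11 + 1 = -10)
(H*34)*39 = -10*34*39 = -340*39 = -13260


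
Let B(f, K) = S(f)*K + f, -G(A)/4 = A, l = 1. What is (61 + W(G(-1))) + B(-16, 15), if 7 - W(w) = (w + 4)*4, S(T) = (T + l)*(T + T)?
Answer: 7220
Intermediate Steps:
G(A) = -4*A
S(T) = 2*T*(1 + T) (S(T) = (T + 1)*(T + T) = (1 + T)*(2*T) = 2*T*(1 + T))
B(f, K) = f + 2*K*f*(1 + f) (B(f, K) = (2*f*(1 + f))*K + f = 2*K*f*(1 + f) + f = f + 2*K*f*(1 + f))
W(w) = -9 - 4*w (W(w) = 7 - (w + 4)*4 = 7 - (4 + w)*4 = 7 - (16 + 4*w) = 7 + (-16 - 4*w) = -9 - 4*w)
(61 + W(G(-1))) + B(-16, 15) = (61 + (-9 - (-16)*(-1))) - 16*(1 + 2*15*(1 - 16)) = (61 + (-9 - 4*4)) - 16*(1 + 2*15*(-15)) = (61 + (-9 - 16)) - 16*(1 - 450) = (61 - 25) - 16*(-449) = 36 + 7184 = 7220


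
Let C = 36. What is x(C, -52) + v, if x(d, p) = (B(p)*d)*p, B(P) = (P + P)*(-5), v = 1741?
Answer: -971699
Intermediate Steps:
B(P) = -10*P (B(P) = (2*P)*(-5) = -10*P)
x(d, p) = -10*d*p² (x(d, p) = ((-10*p)*d)*p = (-10*d*p)*p = -10*d*p²)
x(C, -52) + v = -10*36*(-52)² + 1741 = -10*36*2704 + 1741 = -973440 + 1741 = -971699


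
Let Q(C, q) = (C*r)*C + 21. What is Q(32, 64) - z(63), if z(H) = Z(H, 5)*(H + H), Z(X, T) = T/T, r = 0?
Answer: -105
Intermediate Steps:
Z(X, T) = 1
Q(C, q) = 21 (Q(C, q) = (C*0)*C + 21 = 0*C + 21 = 0 + 21 = 21)
z(H) = 2*H (z(H) = 1*(H + H) = 1*(2*H) = 2*H)
Q(32, 64) - z(63) = 21 - 2*63 = 21 - 1*126 = 21 - 126 = -105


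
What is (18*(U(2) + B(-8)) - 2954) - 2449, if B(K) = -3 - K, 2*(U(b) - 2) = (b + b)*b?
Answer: -5205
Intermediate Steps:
U(b) = 2 + b**2 (U(b) = 2 + ((b + b)*b)/2 = 2 + ((2*b)*b)/2 = 2 + (2*b**2)/2 = 2 + b**2)
(18*(U(2) + B(-8)) - 2954) - 2449 = (18*((2 + 2**2) + (-3 - 1*(-8))) - 2954) - 2449 = (18*((2 + 4) + (-3 + 8)) - 2954) - 2449 = (18*(6 + 5) - 2954) - 2449 = (18*11 - 2954) - 2449 = (198 - 2954) - 2449 = -2756 - 2449 = -5205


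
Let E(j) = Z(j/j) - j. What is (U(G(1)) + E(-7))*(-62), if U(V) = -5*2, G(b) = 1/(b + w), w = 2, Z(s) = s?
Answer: 124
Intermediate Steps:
G(b) = 1/(2 + b) (G(b) = 1/(b + 2) = 1/(2 + b))
U(V) = -10
E(j) = 1 - j (E(j) = j/j - j = 1 - j)
(U(G(1)) + E(-7))*(-62) = (-10 + (1 - 1*(-7)))*(-62) = (-10 + (1 + 7))*(-62) = (-10 + 8)*(-62) = -2*(-62) = 124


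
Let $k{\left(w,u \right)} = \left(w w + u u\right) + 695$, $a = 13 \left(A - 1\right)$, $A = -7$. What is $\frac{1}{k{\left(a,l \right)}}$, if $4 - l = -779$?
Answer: $\frac{1}{624600} \approx 1.601 \cdot 10^{-6}$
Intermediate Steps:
$l = 783$ ($l = 4 - -779 = 4 + 779 = 783$)
$a = -104$ ($a = 13 \left(-7 - 1\right) = 13 \left(-8\right) = -104$)
$k{\left(w,u \right)} = 695 + u^{2} + w^{2}$ ($k{\left(w,u \right)} = \left(w^{2} + u^{2}\right) + 695 = \left(u^{2} + w^{2}\right) + 695 = 695 + u^{2} + w^{2}$)
$\frac{1}{k{\left(a,l \right)}} = \frac{1}{695 + 783^{2} + \left(-104\right)^{2}} = \frac{1}{695 + 613089 + 10816} = \frac{1}{624600}$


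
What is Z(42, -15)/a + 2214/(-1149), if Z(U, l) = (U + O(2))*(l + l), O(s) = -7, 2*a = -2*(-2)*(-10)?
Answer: 38739/766 ≈ 50.573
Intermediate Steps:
a = -20 (a = (-2*(-2)*(-10))/2 = (4*(-10))/2 = (1/2)*(-40) = -20)
Z(U, l) = 2*l*(-7 + U) (Z(U, l) = (U - 7)*(l + l) = (-7 + U)*(2*l) = 2*l*(-7 + U))
Z(42, -15)/a + 2214/(-1149) = (2*(-15)*(-7 + 42))/(-20) + 2214/(-1149) = (2*(-15)*35)*(-1/20) + 2214*(-1/1149) = -1050*(-1/20) - 738/383 = 105/2 - 738/383 = 38739/766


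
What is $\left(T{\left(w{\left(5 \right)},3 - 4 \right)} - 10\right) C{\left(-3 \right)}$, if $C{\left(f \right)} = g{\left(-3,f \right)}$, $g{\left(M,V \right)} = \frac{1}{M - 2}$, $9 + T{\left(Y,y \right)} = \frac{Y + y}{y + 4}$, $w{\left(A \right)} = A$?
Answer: $\frac{53}{15} \approx 3.5333$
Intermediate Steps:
$T{\left(Y,y \right)} = -9 + \frac{Y + y}{4 + y}$ ($T{\left(Y,y \right)} = -9 + \frac{Y + y}{y + 4} = -9 + \frac{Y + y}{4 + y}$)
$g{\left(M,V \right)} = \frac{1}{-2 + M}$
$C{\left(f \right)} = - \frac{1}{5}$ ($C{\left(f \right)} = \frac{1}{-2 - 3} = \frac{1}{-5} = - \frac{1}{5}$)
$\left(T{\left(w{\left(5 \right)},3 - 4 \right)} - 10\right) C{\left(-3 \right)} = \left(\frac{-36 + 5 - 8 \left(3 - 4\right)}{4 + \left(3 - 4\right)} - 10\right) \left(- \frac{1}{5}\right) = \left(\frac{-36 + 5 - -8}{4 - 1} - 10\right) \left(- \frac{1}{5}\right) = \left(\frac{-36 + 5 + 8}{3} - 10\right) \left(- \frac{1}{5}\right) = \left(\frac{1}{3} \left(-23\right) - 10\right) \left(- \frac{1}{5}\right) = \left(- \frac{23}{3} - 10\right) \left(- \frac{1}{5}\right) = \left(- \frac{53}{3}\right) \left(- \frac{1}{5}\right) = \frac{53}{15}$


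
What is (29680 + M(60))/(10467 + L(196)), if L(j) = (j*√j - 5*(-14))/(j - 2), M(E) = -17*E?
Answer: 1390010/508353 ≈ 2.7343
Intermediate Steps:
L(j) = (70 + j^(3/2))/(-2 + j) (L(j) = (j^(3/2) + 70)/(-2 + j) = (70 + j^(3/2))/(-2 + j))
(29680 + M(60))/(10467 + L(196)) = (29680 - 17*60)/(10467 + (70 + 196^(3/2))/(-2 + 196)) = (29680 - 1020)/(10467 + (70 + 2744)/194) = 28660/(10467 + (1/194)*2814) = 28660/(10467 + 1407/97) = 28660/(1016706/97) = 28660*(97/1016706) = 1390010/508353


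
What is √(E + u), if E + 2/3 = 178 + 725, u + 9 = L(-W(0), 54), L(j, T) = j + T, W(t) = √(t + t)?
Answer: 7*√174/3 ≈ 30.779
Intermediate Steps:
W(t) = √2*√t (W(t) = √(2*t) = √2*√t)
L(j, T) = T + j
u = 45 (u = -9 + (54 - √2*√0) = -9 + (54 - √2*0) = -9 + (54 - 1*0) = -9 + (54 + 0) = -9 + 54 = 45)
E = 2707/3 (E = -⅔ + (178 + 725) = -⅔ + 903 = 2707/3 ≈ 902.33)
√(E + u) = √(2707/3 + 45) = √(2842/3) = 7*√174/3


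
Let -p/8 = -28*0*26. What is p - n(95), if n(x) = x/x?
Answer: -1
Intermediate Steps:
n(x) = 1
p = 0 (p = -8*(-28*0)*26 = -0*26 = -8*0 = 0)
p - n(95) = 0 - 1*1 = 0 - 1 = -1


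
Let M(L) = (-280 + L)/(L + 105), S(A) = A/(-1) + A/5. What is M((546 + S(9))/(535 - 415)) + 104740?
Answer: 1146770709/10949 ≈ 1.0474e+5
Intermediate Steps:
S(A) = -4*A/5 (S(A) = A*(-1) + A*(⅕) = -A + A/5 = -4*A/5)
M(L) = (-280 + L)/(105 + L)
M((546 + S(9))/(535 - 415)) + 104740 = (-280 + (546 - ⅘*9)/(535 - 415))/(105 + (546 - ⅘*9)/(535 - 415)) + 104740 = (-280 + (546 - 36/5)/120)/(105 + (546 - 36/5)/120) + 104740 = (-280 + (2694/5)*(1/120))/(105 + (2694/5)*(1/120)) + 104740 = (-280 + 449/100)/(105 + 449/100) + 104740 = -27551/100/(10949/100) + 104740 = (100/10949)*(-27551/100) + 104740 = -27551/10949 + 104740 = 1146770709/10949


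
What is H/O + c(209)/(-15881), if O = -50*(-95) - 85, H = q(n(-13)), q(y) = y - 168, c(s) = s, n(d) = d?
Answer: -3849446/74084865 ≈ -0.051960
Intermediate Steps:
q(y) = -168 + y
H = -181 (H = -168 - 13 = -181)
O = 4665 (O = 4750 - 85 = 4665)
H/O + c(209)/(-15881) = -181/4665 + 209/(-15881) = -181*1/4665 + 209*(-1/15881) = -181/4665 - 209/15881 = -3849446/74084865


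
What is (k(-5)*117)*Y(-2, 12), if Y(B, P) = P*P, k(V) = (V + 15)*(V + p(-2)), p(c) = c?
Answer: -1179360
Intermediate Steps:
k(V) = (-2 + V)*(15 + V) (k(V) = (V + 15)*(V - 2) = (15 + V)*(-2 + V) = (-2 + V)*(15 + V))
Y(B, P) = P²
(k(-5)*117)*Y(-2, 12) = ((-30 + (-5)² + 13*(-5))*117)*12² = ((-30 + 25 - 65)*117)*144 = -70*117*144 = -8190*144 = -1179360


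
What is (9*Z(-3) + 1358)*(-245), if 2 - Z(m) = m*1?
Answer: -343735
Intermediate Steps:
Z(m) = 2 - m
(9*Z(-3) + 1358)*(-245) = (9*(2 - 1*(-3)) + 1358)*(-245) = (9*(2 + 3) + 1358)*(-245) = (9*5 + 1358)*(-245) = (45 + 1358)*(-245) = 1403*(-245) = -343735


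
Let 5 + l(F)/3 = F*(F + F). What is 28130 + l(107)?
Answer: 96809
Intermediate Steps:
l(F) = -15 + 6*F**2 (l(F) = -15 + 3*(F*(F + F)) = -15 + 3*(F*(2*F)) = -15 + 3*(2*F**2) = -15 + 6*F**2)
28130 + l(107) = 28130 + (-15 + 6*107**2) = 28130 + (-15 + 6*11449) = 28130 + (-15 + 68694) = 28130 + 68679 = 96809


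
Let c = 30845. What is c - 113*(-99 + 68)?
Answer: 34348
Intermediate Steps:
c - 113*(-99 + 68) = 30845 - 113*(-99 + 68) = 30845 - 113*(-31) = 30845 - 1*(-3503) = 30845 + 3503 = 34348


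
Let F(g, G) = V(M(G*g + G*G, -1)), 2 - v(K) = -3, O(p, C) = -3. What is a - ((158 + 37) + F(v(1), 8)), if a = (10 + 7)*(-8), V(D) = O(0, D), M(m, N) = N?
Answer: -328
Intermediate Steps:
v(K) = 5 (v(K) = 2 - 1*(-3) = 2 + 3 = 5)
V(D) = -3
F(g, G) = -3
a = -136 (a = 17*(-8) = -136)
a - ((158 + 37) + F(v(1), 8)) = -136 - ((158 + 37) - 3) = -136 - (195 - 3) = -136 - 1*192 = -136 - 192 = -328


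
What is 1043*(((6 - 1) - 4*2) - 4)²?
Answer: 51107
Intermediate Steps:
1043*(((6 - 1) - 4*2) - 4)² = 1043*((5 - 8) - 4)² = 1043*(-3 - 4)² = 1043*(-7)² = 1043*49 = 51107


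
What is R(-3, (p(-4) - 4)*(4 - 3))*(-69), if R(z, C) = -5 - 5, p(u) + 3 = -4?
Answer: 690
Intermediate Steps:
p(u) = -7 (p(u) = -3 - 4 = -7)
R(z, C) = -10
R(-3, (p(-4) - 4)*(4 - 3))*(-69) = -10*(-69) = 690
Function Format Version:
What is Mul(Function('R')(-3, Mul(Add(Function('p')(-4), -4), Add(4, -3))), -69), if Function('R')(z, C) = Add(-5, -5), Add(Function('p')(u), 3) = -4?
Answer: 690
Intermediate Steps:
Function('p')(u) = -7 (Function('p')(u) = Add(-3, -4) = -7)
Function('R')(z, C) = -10
Mul(Function('R')(-3, Mul(Add(Function('p')(-4), -4), Add(4, -3))), -69) = Mul(-10, -69) = 690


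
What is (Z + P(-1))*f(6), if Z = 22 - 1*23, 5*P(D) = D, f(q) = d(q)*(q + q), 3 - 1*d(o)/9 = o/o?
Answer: -1296/5 ≈ -259.20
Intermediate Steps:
d(o) = 18 (d(o) = 27 - 9*o/o = 27 - 9*1 = 27 - 9 = 18)
f(q) = 36*q (f(q) = 18*(q + q) = 18*(2*q) = 36*q)
P(D) = D/5
Z = -1 (Z = 22 - 23 = -1)
(Z + P(-1))*f(6) = (-1 + (1/5)*(-1))*(36*6) = (-1 - 1/5)*216 = -6/5*216 = -1296/5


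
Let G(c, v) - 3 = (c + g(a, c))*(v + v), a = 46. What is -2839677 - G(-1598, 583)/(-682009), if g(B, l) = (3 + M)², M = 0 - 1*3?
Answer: -1936687134358/682009 ≈ -2.8397e+6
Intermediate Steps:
M = -3 (M = 0 - 3 = -3)
g(B, l) = 0 (g(B, l) = (3 - 3)² = 0² = 0)
G(c, v) = 3 + 2*c*v (G(c, v) = 3 + (c + 0)*(v + v) = 3 + c*(2*v) = 3 + 2*c*v)
-2839677 - G(-1598, 583)/(-682009) = -2839677 - (3 + 2*(-1598)*583)/(-682009) = -2839677 - (3 - 1863268)*(-1)/682009 = -2839677 - (-1863265)*(-1)/682009 = -2839677 - 1*1863265/682009 = -2839677 - 1863265/682009 = -1936687134358/682009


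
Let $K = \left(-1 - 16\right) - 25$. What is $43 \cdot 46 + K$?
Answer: $1936$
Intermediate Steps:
$K = -42$ ($K = -17 - 25 = -42$)
$43 \cdot 46 + K = 43 \cdot 46 - 42 = 1978 - 42 = 1936$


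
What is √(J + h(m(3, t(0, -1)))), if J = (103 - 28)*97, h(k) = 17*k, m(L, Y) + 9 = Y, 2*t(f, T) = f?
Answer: √7122 ≈ 84.392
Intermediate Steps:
t(f, T) = f/2
m(L, Y) = -9 + Y
J = 7275 (J = 75*97 = 7275)
√(J + h(m(3, t(0, -1)))) = √(7275 + 17*(-9 + (½)*0)) = √(7275 + 17*(-9 + 0)) = √(7275 + 17*(-9)) = √(7275 - 153) = √7122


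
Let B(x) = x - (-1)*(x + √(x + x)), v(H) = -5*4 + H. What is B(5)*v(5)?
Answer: -150 - 15*√10 ≈ -197.43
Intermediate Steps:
v(H) = -20 + H
B(x) = 2*x + √2*√x (B(x) = x - (-1)*(x + √(2*x)) = x - (-1)*(x + √2*√x) = x - (-x - √2*√x) = x + (x + √2*√x) = 2*x + √2*√x)
B(5)*v(5) = (2*5 + √2*√5)*(-20 + 5) = (10 + √10)*(-15) = -150 - 15*√10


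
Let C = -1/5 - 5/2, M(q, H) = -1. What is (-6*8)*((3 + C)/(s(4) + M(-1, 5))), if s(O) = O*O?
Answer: -24/25 ≈ -0.96000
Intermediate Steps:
s(O) = O²
C = -27/10 (C = -1*⅕ - 5*½ = -⅕ - 5/2 = -27/10 ≈ -2.7000)
(-6*8)*((3 + C)/(s(4) + M(-1, 5))) = (-6*8)*((3 - 27/10)/(4² - 1)) = -72/(5*(16 - 1)) = -72/(5*15) = -48*1/50 = -24/25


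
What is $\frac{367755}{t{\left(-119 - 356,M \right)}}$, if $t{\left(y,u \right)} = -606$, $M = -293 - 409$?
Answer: $- \frac{122585}{202} \approx -606.86$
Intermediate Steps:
$M = -702$ ($M = -293 - 409 = -702$)
$\frac{367755}{t{\left(-119 - 356,M \right)}} = \frac{367755}{-606} = 367755 \left(- \frac{1}{606}\right) = - \frac{122585}{202}$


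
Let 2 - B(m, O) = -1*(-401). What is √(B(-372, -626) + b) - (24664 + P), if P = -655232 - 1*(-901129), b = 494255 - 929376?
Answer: -270561 + 8*I*√6805 ≈ -2.7056e+5 + 659.94*I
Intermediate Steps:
b = -435121
P = 245897 (P = -655232 + 901129 = 245897)
B(m, O) = -399 (B(m, O) = 2 - (-1)*(-401) = 2 - 1*401 = 2 - 401 = -399)
√(B(-372, -626) + b) - (24664 + P) = √(-399 - 435121) - (24664 + 245897) = √(-435520) - 1*270561 = 8*I*√6805 - 270561 = -270561 + 8*I*√6805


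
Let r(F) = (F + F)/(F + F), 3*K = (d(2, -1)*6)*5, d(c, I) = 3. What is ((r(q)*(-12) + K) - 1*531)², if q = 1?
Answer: 263169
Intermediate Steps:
K = 30 (K = ((3*6)*5)/3 = (18*5)/3 = (⅓)*90 = 30)
r(F) = 1 (r(F) = (2*F)/((2*F)) = (2*F)*(1/(2*F)) = 1)
((r(q)*(-12) + K) - 1*531)² = ((1*(-12) + 30) - 1*531)² = ((-12 + 30) - 531)² = (18 - 531)² = (-513)² = 263169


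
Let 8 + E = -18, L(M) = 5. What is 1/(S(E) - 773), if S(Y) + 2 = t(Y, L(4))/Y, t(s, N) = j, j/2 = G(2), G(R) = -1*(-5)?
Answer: -13/10080 ≈ -0.0012897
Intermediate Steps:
G(R) = 5
j = 10 (j = 2*5 = 10)
t(s, N) = 10
E = -26 (E = -8 - 18 = -26)
S(Y) = -2 + 10/Y
1/(S(E) - 773) = 1/((-2 + 10/(-26)) - 773) = 1/((-2 + 10*(-1/26)) - 773) = 1/((-2 - 5/13) - 773) = 1/(-31/13 - 773) = 1/(-10080/13) = -13/10080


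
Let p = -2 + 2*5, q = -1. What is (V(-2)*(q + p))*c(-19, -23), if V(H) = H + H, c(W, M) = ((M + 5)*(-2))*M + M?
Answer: 23828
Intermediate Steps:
c(W, M) = M + M*(-10 - 2*M) (c(W, M) = ((5 + M)*(-2))*M + M = (-10 - 2*M)*M + M = M*(-10 - 2*M) + M = M + M*(-10 - 2*M))
V(H) = 2*H
p = 8 (p = -2 + 10 = 8)
(V(-2)*(q + p))*c(-19, -23) = ((2*(-2))*(-1 + 8))*(-1*(-23)*(9 + 2*(-23))) = (-4*7)*(-1*(-23)*(9 - 46)) = -(-28)*(-23)*(-37) = -28*(-851) = 23828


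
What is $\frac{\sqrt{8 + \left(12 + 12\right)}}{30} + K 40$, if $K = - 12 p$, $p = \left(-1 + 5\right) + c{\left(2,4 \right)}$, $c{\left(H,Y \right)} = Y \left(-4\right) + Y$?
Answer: $3840 + \frac{2 \sqrt{2}}{15} \approx 3840.2$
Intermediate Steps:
$c{\left(H,Y \right)} = - 3 Y$ ($c{\left(H,Y \right)} = - 4 Y + Y = - 3 Y$)
$p = -8$ ($p = \left(-1 + 5\right) - 12 = 4 - 12 = -8$)
$K = 96$ ($K = \left(-12\right) \left(-8\right) = 96$)
$\frac{\sqrt{8 + \left(12 + 12\right)}}{30} + K 40 = \frac{\sqrt{8 + \left(12 + 12\right)}}{30} + 96 \cdot 40 = \sqrt{8 + 24} \cdot \frac{1}{30} + 3840 = \sqrt{32} \cdot \frac{1}{30} + 3840 = 4 \sqrt{2} \cdot \frac{1}{30} + 3840 = \frac{2 \sqrt{2}}{15} + 3840 = 3840 + \frac{2 \sqrt{2}}{15}$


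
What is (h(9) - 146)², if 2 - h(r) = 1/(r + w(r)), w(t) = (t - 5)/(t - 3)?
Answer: 17464041/841 ≈ 20766.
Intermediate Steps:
w(t) = (-5 + t)/(-3 + t)
h(r) = 2 - 1/(r + (-5 + r)/(-3 + r))
(h(9) - 146)² = ((-7 - 5*9 + 2*9²)/(-5 + 9² - 2*9) - 146)² = ((-7 - 45 + 2*81)/(-5 + 81 - 18) - 146)² = ((-7 - 45 + 162)/58 - 146)² = ((1/58)*110 - 146)² = (55/29 - 146)² = (-4179/29)² = 17464041/841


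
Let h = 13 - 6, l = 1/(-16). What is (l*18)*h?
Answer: -63/8 ≈ -7.8750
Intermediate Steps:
l = -1/16 ≈ -0.062500
h = 7
(l*18)*h = -1/16*18*7 = -9/8*7 = -63/8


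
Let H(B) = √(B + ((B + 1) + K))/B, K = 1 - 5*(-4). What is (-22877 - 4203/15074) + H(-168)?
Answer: -344852101/15074 - I*√314/168 ≈ -22877.0 - 0.10548*I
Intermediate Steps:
K = 21 (K = 1 + 20 = 21)
H(B) = √(22 + 2*B)/B (H(B) = √(B + ((B + 1) + 21))/B = √(B + ((1 + B) + 21))/B = √(B + (22 + B))/B = √(22 + 2*B)/B)
(-22877 - 4203/15074) + H(-168) = (-22877 - 4203/15074) + √(22 + 2*(-168))/(-168) = (-22877 - 4203*1/15074) - √(22 - 336)/168 = (-22877 - 4203/15074) - I*√314/168 = -344852101/15074 - I*√314/168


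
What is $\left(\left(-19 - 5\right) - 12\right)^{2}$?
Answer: $1296$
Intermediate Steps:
$\left(\left(-19 - 5\right) - 12\right)^{2} = \left(-24 - 12\right)^{2} = \left(-36\right)^{2} = 1296$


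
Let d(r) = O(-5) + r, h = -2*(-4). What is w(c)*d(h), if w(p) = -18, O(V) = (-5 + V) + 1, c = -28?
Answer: 18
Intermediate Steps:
O(V) = -4 + V
h = 8
d(r) = -9 + r (d(r) = (-4 - 5) + r = -9 + r)
w(c)*d(h) = -18*(-9 + 8) = -18*(-1) = 18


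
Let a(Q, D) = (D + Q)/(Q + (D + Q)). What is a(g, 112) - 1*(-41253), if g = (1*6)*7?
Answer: 577553/14 ≈ 41254.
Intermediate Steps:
g = 42 (g = 6*7 = 42)
a(Q, D) = (D + Q)/(D + 2*Q)
a(g, 112) - 1*(-41253) = (112 + 42)/(112 + 2*42) - 1*(-41253) = 154/(112 + 84) + 41253 = 154/196 + 41253 = (1/196)*154 + 41253 = 11/14 + 41253 = 577553/14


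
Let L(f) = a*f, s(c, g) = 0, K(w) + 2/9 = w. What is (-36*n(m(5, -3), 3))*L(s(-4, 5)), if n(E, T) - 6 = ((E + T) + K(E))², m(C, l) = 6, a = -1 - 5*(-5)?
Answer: 0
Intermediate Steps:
a = 24 (a = -1 + 25 = 24)
K(w) = -2/9 + w
L(f) = 24*f
n(E, T) = 6 + (-2/9 + T + 2*E)² (n(E, T) = 6 + ((E + T) + (-2/9 + E))² = 6 + (-2/9 + T + 2*E)²)
(-36*n(m(5, -3), 3))*L(s(-4, 5)) = (-36*(6 + (-2 + 9*3 + 18*6)²/81))*(24*0) = -36*(6 + (-2 + 27 + 108)²/81)*0 = -36*(6 + (1/81)*133²)*0 = -36*(6 + (1/81)*17689)*0 = -36*(6 + 17689/81)*0 = -36*18175/81*0 = -72700/9*0 = 0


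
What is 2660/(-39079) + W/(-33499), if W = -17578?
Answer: 597823322/1309107421 ≈ 0.45667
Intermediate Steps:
2660/(-39079) + W/(-33499) = 2660/(-39079) - 17578/(-33499) = 2660*(-1/39079) - 17578*(-1/33499) = -2660/39079 + 17578/33499 = 597823322/1309107421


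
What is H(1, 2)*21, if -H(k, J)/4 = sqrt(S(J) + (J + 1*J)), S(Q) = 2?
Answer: -84*sqrt(6) ≈ -205.76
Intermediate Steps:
H(k, J) = -4*sqrt(2 + 2*J) (H(k, J) = -4*sqrt(2 + (J + 1*J)) = -4*sqrt(2 + (J + J)) = -4*sqrt(2 + 2*J))
H(1, 2)*21 = -4*sqrt(2 + 2*2)*21 = -4*sqrt(2 + 4)*21 = -4*sqrt(6)*21 = -84*sqrt(6)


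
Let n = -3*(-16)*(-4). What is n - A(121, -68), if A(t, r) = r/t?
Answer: -23164/121 ≈ -191.44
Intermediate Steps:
n = -192 (n = 48*(-4) = -192)
n - A(121, -68) = -192 - (-68)/121 = -192 - 1*(-68/121) = -192 + 68/121 = -23164/121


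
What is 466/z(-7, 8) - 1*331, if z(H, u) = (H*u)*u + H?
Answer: -151071/455 ≈ -332.02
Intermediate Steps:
z(H, u) = H + H*u² (z(H, u) = H*u² + H = H + H*u²)
466/z(-7, 8) - 1*331 = 466/((-7*(1 + 8²))) - 1*331 = 466/((-7*(1 + 64))) - 331 = 466/((-7*65)) - 331 = 466/(-455) - 331 = 466*(-1/455) - 331 = -466/455 - 331 = -151071/455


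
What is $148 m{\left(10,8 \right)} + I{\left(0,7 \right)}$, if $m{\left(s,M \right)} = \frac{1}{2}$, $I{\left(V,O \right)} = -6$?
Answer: $68$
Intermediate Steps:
$m{\left(s,M \right)} = \frac{1}{2}$
$148 m{\left(10,8 \right)} + I{\left(0,7 \right)} = 148 \cdot \frac{1}{2} - 6 = 74 - 6 = 68$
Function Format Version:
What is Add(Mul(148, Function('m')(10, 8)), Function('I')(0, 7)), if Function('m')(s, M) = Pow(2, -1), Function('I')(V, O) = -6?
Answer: 68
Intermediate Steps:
Function('m')(s, M) = Rational(1, 2)
Add(Mul(148, Function('m')(10, 8)), Function('I')(0, 7)) = Add(Mul(148, Rational(1, 2)), -6) = Add(74, -6) = 68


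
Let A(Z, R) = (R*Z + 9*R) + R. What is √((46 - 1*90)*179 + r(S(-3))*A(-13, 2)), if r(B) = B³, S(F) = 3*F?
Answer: I*√3502 ≈ 59.178*I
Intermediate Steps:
A(Z, R) = 10*R + R*Z (A(Z, R) = (9*R + R*Z) + R = 10*R + R*Z)
√((46 - 1*90)*179 + r(S(-3))*A(-13, 2)) = √((46 - 1*90)*179 + (3*(-3))³*(2*(10 - 13))) = √((46 - 90)*179 + (-9)³*(2*(-3))) = √(-44*179 - 729*(-6)) = √(-7876 + 4374) = √(-3502) = I*√3502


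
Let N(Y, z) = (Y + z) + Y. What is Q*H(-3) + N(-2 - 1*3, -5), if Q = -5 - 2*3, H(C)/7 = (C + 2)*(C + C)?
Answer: -477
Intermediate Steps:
N(Y, z) = z + 2*Y
H(C) = 14*C*(2 + C) (H(C) = 7*((C + 2)*(C + C)) = 7*((2 + C)*(2*C)) = 7*(2*C*(2 + C)) = 14*C*(2 + C))
Q = -11 (Q = -5 - 6 = -11)
Q*H(-3) + N(-2 - 1*3, -5) = -154*(-3)*(2 - 3) + (-5 + 2*(-2 - 1*3)) = -154*(-3)*(-1) + (-5 + 2*(-2 - 3)) = -11*42 + (-5 + 2*(-5)) = -462 + (-5 - 10) = -462 - 15 = -477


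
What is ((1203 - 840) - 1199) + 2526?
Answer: 1690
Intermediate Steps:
((1203 - 840) - 1199) + 2526 = (363 - 1199) + 2526 = -836 + 2526 = 1690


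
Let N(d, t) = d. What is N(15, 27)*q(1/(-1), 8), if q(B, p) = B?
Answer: -15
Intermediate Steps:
N(15, 27)*q(1/(-1), 8) = 15/(-1) = 15*(-1) = -15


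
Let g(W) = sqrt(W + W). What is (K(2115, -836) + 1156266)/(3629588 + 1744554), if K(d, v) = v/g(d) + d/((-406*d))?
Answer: 469443995/2181901652 - 209*sqrt(470)/1894385055 ≈ 0.21515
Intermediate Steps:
g(W) = sqrt(2)*sqrt(W) (g(W) = sqrt(2*W) = sqrt(2)*sqrt(W))
K(d, v) = -1/406 + v*sqrt(2)/(2*sqrt(d)) (K(d, v) = v/((sqrt(2)*sqrt(d))) + d/((-406*d)) = v*(sqrt(2)/(2*sqrt(d))) + d*(-1/(406*d)) = v*sqrt(2)/(2*sqrt(d)) - 1/406 = -1/406 + v*sqrt(2)/(2*sqrt(d)))
(K(2115, -836) + 1156266)/(3629588 + 1744554) = ((-1/406 + (1/2)*(-836)*sqrt(2)/sqrt(2115)) + 1156266)/(3629588 + 1744554) = ((-1/406 + (1/2)*(-836)*sqrt(2)*(sqrt(235)/705)) + 1156266)/5374142 = ((-1/406 - 418*sqrt(470)/705) + 1156266)*(1/5374142) = (469443995/406 - 418*sqrt(470)/705)*(1/5374142) = 469443995/2181901652 - 209*sqrt(470)/1894385055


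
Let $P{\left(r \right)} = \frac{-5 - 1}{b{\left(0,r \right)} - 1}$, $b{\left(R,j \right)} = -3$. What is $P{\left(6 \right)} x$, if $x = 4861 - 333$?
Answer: $6792$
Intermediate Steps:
$P{\left(r \right)} = \frac{3}{2}$ ($P{\left(r \right)} = \frac{-5 - 1}{-3 - 1} = - \frac{6}{-4} = \left(-6\right) \left(- \frac{1}{4}\right) = \frac{3}{2}$)
$x = 4528$
$P{\left(6 \right)} x = \frac{3}{2} \cdot 4528 = 6792$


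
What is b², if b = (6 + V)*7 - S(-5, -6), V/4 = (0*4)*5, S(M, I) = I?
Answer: 2304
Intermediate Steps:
V = 0 (V = 4*((0*4)*5) = 4*(0*5) = 4*0 = 0)
b = 48 (b = (6 + 0)*7 - 1*(-6) = 6*7 + 6 = 42 + 6 = 48)
b² = 48² = 2304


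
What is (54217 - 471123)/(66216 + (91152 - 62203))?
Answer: -59558/13595 ≈ -4.3809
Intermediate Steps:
(54217 - 471123)/(66216 + (91152 - 62203)) = -416906/(66216 + 28949) = -416906/95165 = -416906*1/95165 = -59558/13595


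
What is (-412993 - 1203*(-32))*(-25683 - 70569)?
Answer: 36046085244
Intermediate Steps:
(-412993 - 1203*(-32))*(-25683 - 70569) = (-412993 + 38496)*(-96252) = -374497*(-96252) = 36046085244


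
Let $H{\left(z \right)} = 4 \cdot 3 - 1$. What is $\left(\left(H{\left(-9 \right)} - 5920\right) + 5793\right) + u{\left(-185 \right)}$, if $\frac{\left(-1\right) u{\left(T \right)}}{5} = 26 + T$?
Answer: $679$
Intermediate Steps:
$u{\left(T \right)} = -130 - 5 T$ ($u{\left(T \right)} = - 5 \left(26 + T\right) = -130 - 5 T$)
$H{\left(z \right)} = 11$ ($H{\left(z \right)} = 12 - 1 = 11$)
$\left(\left(H{\left(-9 \right)} - 5920\right) + 5793\right) + u{\left(-185 \right)} = \left(\left(11 - 5920\right) + 5793\right) - -795 = \left(-5909 + 5793\right) + \left(-130 + 925\right) = -116 + 795 = 679$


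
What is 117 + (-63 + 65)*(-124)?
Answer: -131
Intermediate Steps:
117 + (-63 + 65)*(-124) = 117 + 2*(-124) = 117 - 248 = -131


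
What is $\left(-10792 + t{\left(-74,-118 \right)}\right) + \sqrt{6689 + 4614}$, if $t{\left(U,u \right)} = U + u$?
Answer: $-10984 + \sqrt{11303} \approx -10878.0$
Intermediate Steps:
$\left(-10792 + t{\left(-74,-118 \right)}\right) + \sqrt{6689 + 4614} = \left(-10792 - 192\right) + \sqrt{6689 + 4614} = \left(-10792 - 192\right) + \sqrt{11303} = -10984 + \sqrt{11303}$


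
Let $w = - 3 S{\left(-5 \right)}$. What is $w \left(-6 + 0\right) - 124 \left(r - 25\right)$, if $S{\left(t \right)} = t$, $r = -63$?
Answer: $10822$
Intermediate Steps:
$w = 15$ ($w = \left(-3\right) \left(-5\right) = 15$)
$w \left(-6 + 0\right) - 124 \left(r - 25\right) = 15 \left(-6 + 0\right) - 124 \left(-63 - 25\right) = 15 \left(-6\right) - -10912 = -90 + 10912 = 10822$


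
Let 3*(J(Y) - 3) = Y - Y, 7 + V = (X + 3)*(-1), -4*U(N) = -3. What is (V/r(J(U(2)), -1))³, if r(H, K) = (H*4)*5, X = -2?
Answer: -8/3375 ≈ -0.0023704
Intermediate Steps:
U(N) = ¾ (U(N) = -¼*(-3) = ¾)
V = -8 (V = -7 + (-2 + 3)*(-1) = -7 + 1*(-1) = -7 - 1 = -8)
J(Y) = 3 (J(Y) = 3 + (Y - Y)/3 = 3 + (⅓)*0 = 3 + 0 = 3)
r(H, K) = 20*H (r(H, K) = (4*H)*5 = 20*H)
(V/r(J(U(2)), -1))³ = (-8/(20*3))³ = (-8/60)³ = (-8*1/60)³ = (-2/15)³ = -8/3375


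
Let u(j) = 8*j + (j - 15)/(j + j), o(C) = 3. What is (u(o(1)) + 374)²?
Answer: 156816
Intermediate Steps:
u(j) = 8*j + (-15 + j)/(2*j) (u(j) = 8*j + (-15 + j)/((2*j)) = 8*j + (-15 + j)*(1/(2*j)) = 8*j + (-15 + j)/(2*j))
(u(o(1)) + 374)² = ((½)*(-15 + 3*(1 + 16*3))/3 + 374)² = ((½)*(⅓)*(-15 + 3*(1 + 48)) + 374)² = ((½)*(⅓)*(-15 + 3*49) + 374)² = ((½)*(⅓)*(-15 + 147) + 374)² = ((½)*(⅓)*132 + 374)² = (22 + 374)² = 396² = 156816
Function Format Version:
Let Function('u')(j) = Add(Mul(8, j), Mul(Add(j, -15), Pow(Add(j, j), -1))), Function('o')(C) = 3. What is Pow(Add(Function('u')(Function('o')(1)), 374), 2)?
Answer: 156816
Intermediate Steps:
Function('u')(j) = Add(Mul(8, j), Mul(Rational(1, 2), Pow(j, -1), Add(-15, j))) (Function('u')(j) = Add(Mul(8, j), Mul(Add(-15, j), Pow(Mul(2, j), -1))) = Add(Mul(8, j), Mul(Add(-15, j), Mul(Rational(1, 2), Pow(j, -1)))) = Add(Mul(8, j), Mul(Rational(1, 2), Pow(j, -1), Add(-15, j))))
Pow(Add(Function('u')(Function('o')(1)), 374), 2) = Pow(Add(Mul(Rational(1, 2), Pow(3, -1), Add(-15, Mul(3, Add(1, Mul(16, 3))))), 374), 2) = Pow(Add(Mul(Rational(1, 2), Rational(1, 3), Add(-15, Mul(3, Add(1, 48)))), 374), 2) = Pow(Add(Mul(Rational(1, 2), Rational(1, 3), Add(-15, Mul(3, 49))), 374), 2) = Pow(Add(Mul(Rational(1, 2), Rational(1, 3), Add(-15, 147)), 374), 2) = Pow(Add(Mul(Rational(1, 2), Rational(1, 3), 132), 374), 2) = Pow(Add(22, 374), 2) = Pow(396, 2) = 156816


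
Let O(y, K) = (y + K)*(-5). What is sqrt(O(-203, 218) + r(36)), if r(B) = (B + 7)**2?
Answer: sqrt(1774) ≈ 42.119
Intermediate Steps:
r(B) = (7 + B)**2
O(y, K) = -5*K - 5*y (O(y, K) = (K + y)*(-5) = -5*K - 5*y)
sqrt(O(-203, 218) + r(36)) = sqrt((-5*218 - 5*(-203)) + (7 + 36)**2) = sqrt((-1090 + 1015) + 43**2) = sqrt(-75 + 1849) = sqrt(1774)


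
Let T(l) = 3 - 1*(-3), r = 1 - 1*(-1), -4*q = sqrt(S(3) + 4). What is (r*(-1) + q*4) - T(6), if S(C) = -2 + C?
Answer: -8 - sqrt(5) ≈ -10.236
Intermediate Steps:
q = -sqrt(5)/4 (q = -sqrt((-2 + 3) + 4)/4 = -sqrt(1 + 4)/4 = -sqrt(5)/4 ≈ -0.55902)
r = 2 (r = 1 + 1 = 2)
T(l) = 6 (T(l) = 3 + 3 = 6)
(r*(-1) + q*4) - T(6) = (2*(-1) - sqrt(5)/4*4) - 1*6 = (-2 - sqrt(5)) - 6 = -8 - sqrt(5)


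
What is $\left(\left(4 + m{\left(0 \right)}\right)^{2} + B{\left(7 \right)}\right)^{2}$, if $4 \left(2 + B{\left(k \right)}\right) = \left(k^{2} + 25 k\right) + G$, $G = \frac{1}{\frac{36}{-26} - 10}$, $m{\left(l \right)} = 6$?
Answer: $\frac{8309234025}{350464} \approx 23709.0$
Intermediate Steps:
$G = - \frac{13}{148}$ ($G = \frac{1}{36 \left(- \frac{1}{26}\right) - 10} = \frac{1}{- \frac{18}{13} - 10} = \frac{1}{- \frac{148}{13}} = - \frac{13}{148} \approx -0.087838$)
$B{\left(k \right)} = - \frac{1197}{592} + \frac{k^{2}}{4} + \frac{25 k}{4}$ ($B{\left(k \right)} = -2 + \frac{\left(k^{2} + 25 k\right) - \frac{13}{148}}{4} = -2 + \frac{- \frac{13}{148} + k^{2} + 25 k}{4} = -2 + \left(- \frac{13}{592} + \frac{k^{2}}{4} + \frac{25 k}{4}\right) = - \frac{1197}{592} + \frac{k^{2}}{4} + \frac{25 k}{4}$)
$\left(\left(4 + m{\left(0 \right)}\right)^{2} + B{\left(7 \right)}\right)^{2} = \left(\left(4 + 6\right)^{2} + \left(- \frac{1197}{592} + \frac{7^{2}}{4} + \frac{25}{4} \cdot 7\right)\right)^{2} = \left(10^{2} + \left(- \frac{1197}{592} + \frac{1}{4} \cdot 49 + \frac{175}{4}\right)\right)^{2} = \left(100 + \left(- \frac{1197}{592} + \frac{49}{4} + \frac{175}{4}\right)\right)^{2} = \left(100 + \frac{31955}{592}\right)^{2} = \left(\frac{91155}{592}\right)^{2} = \frac{8309234025}{350464}$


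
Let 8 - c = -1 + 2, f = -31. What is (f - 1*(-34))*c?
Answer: 21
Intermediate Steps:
c = 7 (c = 8 - (-1 + 2) = 8 - 1*1 = 8 - 1 = 7)
(f - 1*(-34))*c = (-31 - 1*(-34))*7 = (-31 + 34)*7 = 3*7 = 21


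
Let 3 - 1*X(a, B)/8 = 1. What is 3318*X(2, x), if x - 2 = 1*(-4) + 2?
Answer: 53088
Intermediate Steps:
x = 0 (x = 2 + (1*(-4) + 2) = 2 + (-4 + 2) = 2 - 2 = 0)
X(a, B) = 16 (X(a, B) = 24 - 8*1 = 24 - 8 = 16)
3318*X(2, x) = 3318*16 = 53088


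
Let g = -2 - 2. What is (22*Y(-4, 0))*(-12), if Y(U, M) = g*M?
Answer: 0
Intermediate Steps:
g = -4
Y(U, M) = -4*M
(22*Y(-4, 0))*(-12) = (22*(-4*0))*(-12) = (22*0)*(-12) = 0*(-12) = 0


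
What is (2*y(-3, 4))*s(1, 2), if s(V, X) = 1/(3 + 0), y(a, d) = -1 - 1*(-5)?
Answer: 8/3 ≈ 2.6667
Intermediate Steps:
y(a, d) = 4 (y(a, d) = -1 + 5 = 4)
s(V, X) = ⅓ (s(V, X) = 1/3 = ⅓)
(2*y(-3, 4))*s(1, 2) = (2*4)*(⅓) = 8*(⅓) = 8/3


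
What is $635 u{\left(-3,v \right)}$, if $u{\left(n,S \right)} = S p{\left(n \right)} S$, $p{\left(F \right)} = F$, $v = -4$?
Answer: $-30480$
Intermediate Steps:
$u{\left(n,S \right)} = n S^{2}$ ($u{\left(n,S \right)} = S n S = n S^{2}$)
$635 u{\left(-3,v \right)} = 635 \left(- 3 \left(-4\right)^{2}\right) = 635 \left(\left(-3\right) 16\right) = 635 \left(-48\right) = -30480$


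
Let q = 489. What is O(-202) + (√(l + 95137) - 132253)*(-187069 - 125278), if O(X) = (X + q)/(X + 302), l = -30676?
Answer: 4130882779387/100 - 312347*√64461 ≈ 4.1230e+10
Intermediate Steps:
O(X) = (489 + X)/(302 + X) (O(X) = (X + 489)/(X + 302) = (489 + X)/(302 + X))
O(-202) + (√(l + 95137) - 132253)*(-187069 - 125278) = (489 - 202)/(302 - 202) + (√(-30676 + 95137) - 132253)*(-187069 - 125278) = 287/100 + (√64461 - 132253)*(-312347) = (1/100)*287 + (-132253 + √64461)*(-312347) = 287/100 + (41308827791 - 312347*√64461) = 4130882779387/100 - 312347*√64461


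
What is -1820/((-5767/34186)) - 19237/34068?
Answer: 2119549599581/196470156 ≈ 10788.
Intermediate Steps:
-1820/((-5767/34186)) - 19237/34068 = -1820/((-5767*1/34186)) - 19237*1/34068 = -1820/(-5767/34186) - 19237/34068 = -1820*(-34186/5767) - 19237/34068 = 62218520/5767 - 19237/34068 = 2119549599581/196470156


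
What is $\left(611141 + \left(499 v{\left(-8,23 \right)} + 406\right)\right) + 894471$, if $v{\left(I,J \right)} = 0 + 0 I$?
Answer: $1506018$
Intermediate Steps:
$v{\left(I,J \right)} = 0$ ($v{\left(I,J \right)} = 0 + 0 = 0$)
$\left(611141 + \left(499 v{\left(-8,23 \right)} + 406\right)\right) + 894471 = \left(611141 + \left(499 \cdot 0 + 406\right)\right) + 894471 = \left(611141 + \left(0 + 406\right)\right) + 894471 = \left(611141 + 406\right) + 894471 = 611547 + 894471 = 1506018$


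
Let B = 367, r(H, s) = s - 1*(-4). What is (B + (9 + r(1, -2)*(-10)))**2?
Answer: 126736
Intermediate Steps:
r(H, s) = 4 + s (r(H, s) = s + 4 = 4 + s)
(B + (9 + r(1, -2)*(-10)))**2 = (367 + (9 + (4 - 2)*(-10)))**2 = (367 + (9 + 2*(-10)))**2 = (367 + (9 - 20))**2 = (367 - 11)**2 = 356**2 = 126736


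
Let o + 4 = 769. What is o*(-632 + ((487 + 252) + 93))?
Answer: 153000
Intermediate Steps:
o = 765 (o = -4 + 769 = 765)
o*(-632 + ((487 + 252) + 93)) = 765*(-632 + ((487 + 252) + 93)) = 765*(-632 + (739 + 93)) = 765*(-632 + 832) = 765*200 = 153000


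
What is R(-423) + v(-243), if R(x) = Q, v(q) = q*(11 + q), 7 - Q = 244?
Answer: 56139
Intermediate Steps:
Q = -237 (Q = 7 - 1*244 = 7 - 244 = -237)
R(x) = -237
R(-423) + v(-243) = -237 - 243*(11 - 243) = -237 - 243*(-232) = -237 + 56376 = 56139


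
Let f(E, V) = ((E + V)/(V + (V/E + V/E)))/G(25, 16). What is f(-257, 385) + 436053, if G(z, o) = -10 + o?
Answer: 128428526273/294525 ≈ 4.3605e+5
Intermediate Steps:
f(E, V) = (E + V)/(6*(V + 2*V/E)) (f(E, V) = ((E + V)/(V + (V/E + V/E)))/(-10 + 16) = ((E + V)/(V + 2*V/E))/6 = ((E + V)/(V + 2*V/E))*(1/6) = (E + V)/(6*(V + 2*V/E)))
f(-257, 385) + 436053 = (1/6)*(-257)*(-257 + 385)/(385*(2 - 257)) + 436053 = (1/6)*(-257)*(1/385)*128/(-255) + 436053 = (1/6)*(-257)*(1/385)*(-1/255)*128 + 436053 = 16448/294525 + 436053 = 128428526273/294525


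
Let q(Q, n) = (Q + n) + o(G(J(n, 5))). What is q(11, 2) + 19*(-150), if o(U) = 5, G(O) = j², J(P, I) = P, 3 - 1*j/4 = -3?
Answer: -2832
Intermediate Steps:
j = 24 (j = 12 - 4*(-3) = 12 + 12 = 24)
G(O) = 576 (G(O) = 24² = 576)
q(Q, n) = 5 + Q + n (q(Q, n) = (Q + n) + 5 = 5 + Q + n)
q(11, 2) + 19*(-150) = (5 + 11 + 2) + 19*(-150) = 18 - 2850 = -2832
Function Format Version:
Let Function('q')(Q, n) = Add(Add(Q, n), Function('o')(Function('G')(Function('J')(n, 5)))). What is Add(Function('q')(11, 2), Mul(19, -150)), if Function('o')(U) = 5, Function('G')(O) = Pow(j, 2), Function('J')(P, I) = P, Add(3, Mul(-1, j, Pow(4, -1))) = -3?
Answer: -2832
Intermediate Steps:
j = 24 (j = Add(12, Mul(-4, -3)) = Add(12, 12) = 24)
Function('G')(O) = 576 (Function('G')(O) = Pow(24, 2) = 576)
Function('q')(Q, n) = Add(5, Q, n) (Function('q')(Q, n) = Add(Add(Q, n), 5) = Add(5, Q, n))
Add(Function('q')(11, 2), Mul(19, -150)) = Add(Add(5, 11, 2), Mul(19, -150)) = Add(18, -2850) = -2832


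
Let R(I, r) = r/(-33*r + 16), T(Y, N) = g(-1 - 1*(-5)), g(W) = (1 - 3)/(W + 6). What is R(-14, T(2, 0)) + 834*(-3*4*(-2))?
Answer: 2261807/113 ≈ 20016.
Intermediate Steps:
g(W) = -2/(6 + W)
T(Y, N) = -⅕ (T(Y, N) = -2/(6 + (-1 - 1*(-5))) = -2/(6 + (-1 + 5)) = -2/(6 + 4) = -2/10 = -2*⅒ = -⅕)
R(I, r) = r/(16 - 33*r)
R(-14, T(2, 0)) + 834*(-3*4*(-2)) = -1*(-⅕)/(-16 + 33*(-⅕)) + 834*(-3*4*(-2)) = -1*(-⅕)/(-16 - 33/5) + 834*(-12*(-2)) = -1*(-⅕)/(-113/5) + 834*24 = -1*(-⅕)*(-5/113) + 20016 = -1/113 + 20016 = 2261807/113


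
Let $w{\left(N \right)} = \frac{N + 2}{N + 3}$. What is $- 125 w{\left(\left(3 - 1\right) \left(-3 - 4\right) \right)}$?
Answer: $- \frac{1500}{11} \approx -136.36$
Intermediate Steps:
$w{\left(N \right)} = \frac{2 + N}{3 + N}$
$- 125 w{\left(\left(3 - 1\right) \left(-3 - 4\right) \right)} = - 125 \frac{2 + \left(3 - 1\right) \left(-3 - 4\right)}{3 + \left(3 - 1\right) \left(-3 - 4\right)} = - 125 \frac{2 + 2 \left(-7\right)}{3 + 2 \left(-7\right)} = - 125 \frac{2 - 14}{3 - 14} = - 125 \frac{1}{-11} \left(-12\right) = - 125 \left(\left(- \frac{1}{11}\right) \left(-12\right)\right) = \left(-125\right) \frac{12}{11} = - \frac{1500}{11}$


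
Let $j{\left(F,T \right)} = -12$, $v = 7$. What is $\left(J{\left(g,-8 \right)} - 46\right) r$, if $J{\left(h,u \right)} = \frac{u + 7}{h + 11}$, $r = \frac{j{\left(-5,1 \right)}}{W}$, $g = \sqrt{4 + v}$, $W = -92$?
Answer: $- \frac{1383}{230} + \frac{3 \sqrt{11}}{2530} \approx -6.0091$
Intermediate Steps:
$g = \sqrt{11}$ ($g = \sqrt{4 + 7} = \sqrt{11} \approx 3.3166$)
$r = \frac{3}{23}$ ($r = - \frac{12}{-92} = \left(-12\right) \left(- \frac{1}{92}\right) = \frac{3}{23} \approx 0.13043$)
$J{\left(h,u \right)} = \frac{7 + u}{11 + h}$
$\left(J{\left(g,-8 \right)} - 46\right) r = \left(\frac{7 - 8}{11 + \sqrt{11}} - 46\right) \frac{3}{23} = \left(\frac{1}{11 + \sqrt{11}} \left(-1\right) - 46\right) \frac{3}{23} = \left(- \frac{1}{11 + \sqrt{11}} - 46\right) \frac{3}{23} = \left(-46 - \frac{1}{11 + \sqrt{11}}\right) \frac{3}{23} = -6 - \frac{3}{23 \left(11 + \sqrt{11}\right)}$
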